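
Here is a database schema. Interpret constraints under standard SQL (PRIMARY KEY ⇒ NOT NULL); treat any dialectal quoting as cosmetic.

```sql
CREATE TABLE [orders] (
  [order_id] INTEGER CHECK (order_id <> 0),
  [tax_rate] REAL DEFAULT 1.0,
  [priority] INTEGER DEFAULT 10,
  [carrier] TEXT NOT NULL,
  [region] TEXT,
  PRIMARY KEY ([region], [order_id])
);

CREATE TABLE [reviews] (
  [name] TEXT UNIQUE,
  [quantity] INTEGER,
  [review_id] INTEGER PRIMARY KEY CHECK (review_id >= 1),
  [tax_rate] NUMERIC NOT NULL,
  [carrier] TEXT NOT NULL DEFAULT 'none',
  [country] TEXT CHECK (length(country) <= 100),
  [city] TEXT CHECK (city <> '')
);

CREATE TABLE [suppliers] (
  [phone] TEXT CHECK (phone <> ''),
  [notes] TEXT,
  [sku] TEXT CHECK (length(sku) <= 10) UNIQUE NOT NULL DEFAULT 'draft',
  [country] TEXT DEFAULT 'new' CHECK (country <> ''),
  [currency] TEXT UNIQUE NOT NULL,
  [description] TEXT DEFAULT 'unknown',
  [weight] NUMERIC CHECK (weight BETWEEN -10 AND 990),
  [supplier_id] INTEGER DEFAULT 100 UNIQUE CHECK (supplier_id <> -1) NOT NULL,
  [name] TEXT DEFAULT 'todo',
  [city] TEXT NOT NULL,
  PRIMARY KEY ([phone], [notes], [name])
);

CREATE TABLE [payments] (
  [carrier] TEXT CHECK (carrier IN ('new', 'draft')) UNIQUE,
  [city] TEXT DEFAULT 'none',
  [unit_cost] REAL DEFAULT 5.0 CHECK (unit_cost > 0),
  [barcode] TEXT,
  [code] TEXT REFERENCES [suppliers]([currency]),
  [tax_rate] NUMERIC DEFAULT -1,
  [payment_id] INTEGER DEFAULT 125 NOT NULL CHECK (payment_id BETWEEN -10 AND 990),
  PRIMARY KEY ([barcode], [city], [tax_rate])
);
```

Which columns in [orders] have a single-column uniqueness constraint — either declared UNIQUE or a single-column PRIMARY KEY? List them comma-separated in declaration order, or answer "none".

none

- order_id: part of a composite PRIMARY KEY — only the tuple is unique, not this column on its own.
- tax_rate: no UNIQUE or single-column PK constraint.
- priority: no UNIQUE or single-column PK constraint.
- carrier: no UNIQUE or single-column PK constraint.
- region: part of a composite PRIMARY KEY — only the tuple is unique, not this column on its own.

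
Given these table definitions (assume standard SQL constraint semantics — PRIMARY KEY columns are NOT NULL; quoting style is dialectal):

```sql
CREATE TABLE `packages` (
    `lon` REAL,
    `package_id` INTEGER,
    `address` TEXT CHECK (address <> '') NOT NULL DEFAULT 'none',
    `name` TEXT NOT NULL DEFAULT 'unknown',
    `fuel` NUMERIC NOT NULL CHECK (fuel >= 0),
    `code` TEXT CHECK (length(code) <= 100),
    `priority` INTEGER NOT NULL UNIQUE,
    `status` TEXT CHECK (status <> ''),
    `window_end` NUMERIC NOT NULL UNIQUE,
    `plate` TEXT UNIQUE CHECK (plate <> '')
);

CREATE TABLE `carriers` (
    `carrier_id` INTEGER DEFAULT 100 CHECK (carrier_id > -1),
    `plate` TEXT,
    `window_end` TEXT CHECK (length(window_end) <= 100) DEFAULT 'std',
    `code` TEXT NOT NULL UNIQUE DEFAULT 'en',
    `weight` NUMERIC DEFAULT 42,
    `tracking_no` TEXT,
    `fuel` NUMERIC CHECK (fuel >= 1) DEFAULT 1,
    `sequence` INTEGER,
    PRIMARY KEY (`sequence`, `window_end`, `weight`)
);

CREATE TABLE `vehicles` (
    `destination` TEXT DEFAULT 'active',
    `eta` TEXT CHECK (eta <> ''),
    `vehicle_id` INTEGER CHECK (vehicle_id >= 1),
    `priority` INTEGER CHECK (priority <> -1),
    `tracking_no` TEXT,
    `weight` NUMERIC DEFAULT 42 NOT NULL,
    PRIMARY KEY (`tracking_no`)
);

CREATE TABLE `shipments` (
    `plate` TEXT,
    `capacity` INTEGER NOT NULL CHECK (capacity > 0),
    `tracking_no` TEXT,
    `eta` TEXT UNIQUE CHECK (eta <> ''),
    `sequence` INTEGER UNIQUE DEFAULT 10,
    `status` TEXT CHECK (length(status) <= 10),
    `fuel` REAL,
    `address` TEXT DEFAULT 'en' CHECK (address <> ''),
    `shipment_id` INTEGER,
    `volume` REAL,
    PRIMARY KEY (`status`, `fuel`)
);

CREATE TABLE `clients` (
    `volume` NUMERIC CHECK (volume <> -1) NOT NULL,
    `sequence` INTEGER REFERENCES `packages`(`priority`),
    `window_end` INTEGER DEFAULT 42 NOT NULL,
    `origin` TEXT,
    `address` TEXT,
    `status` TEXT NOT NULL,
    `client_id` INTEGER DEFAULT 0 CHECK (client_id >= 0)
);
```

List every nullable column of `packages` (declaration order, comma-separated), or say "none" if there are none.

- lon: no NOT NULL constraint applies → nullable.
- package_id: no NOT NULL constraint applies → nullable.
- address: declared NOT NULL → not nullable.
- name: declared NOT NULL → not nullable.
- fuel: declared NOT NULL → not nullable.
- code: CHECK does not forbid NULL (a CHECK constraint passes when its expression is NULL) → nullable.
- priority: declared NOT NULL → not nullable.
- status: CHECK does not forbid NULL (a CHECK constraint passes when its expression is NULL) → nullable.
- window_end: declared NOT NULL → not nullable.
- plate: CHECK does not forbid NULL (a CHECK constraint passes when its expression is NULL) → nullable.

lon, package_id, code, status, plate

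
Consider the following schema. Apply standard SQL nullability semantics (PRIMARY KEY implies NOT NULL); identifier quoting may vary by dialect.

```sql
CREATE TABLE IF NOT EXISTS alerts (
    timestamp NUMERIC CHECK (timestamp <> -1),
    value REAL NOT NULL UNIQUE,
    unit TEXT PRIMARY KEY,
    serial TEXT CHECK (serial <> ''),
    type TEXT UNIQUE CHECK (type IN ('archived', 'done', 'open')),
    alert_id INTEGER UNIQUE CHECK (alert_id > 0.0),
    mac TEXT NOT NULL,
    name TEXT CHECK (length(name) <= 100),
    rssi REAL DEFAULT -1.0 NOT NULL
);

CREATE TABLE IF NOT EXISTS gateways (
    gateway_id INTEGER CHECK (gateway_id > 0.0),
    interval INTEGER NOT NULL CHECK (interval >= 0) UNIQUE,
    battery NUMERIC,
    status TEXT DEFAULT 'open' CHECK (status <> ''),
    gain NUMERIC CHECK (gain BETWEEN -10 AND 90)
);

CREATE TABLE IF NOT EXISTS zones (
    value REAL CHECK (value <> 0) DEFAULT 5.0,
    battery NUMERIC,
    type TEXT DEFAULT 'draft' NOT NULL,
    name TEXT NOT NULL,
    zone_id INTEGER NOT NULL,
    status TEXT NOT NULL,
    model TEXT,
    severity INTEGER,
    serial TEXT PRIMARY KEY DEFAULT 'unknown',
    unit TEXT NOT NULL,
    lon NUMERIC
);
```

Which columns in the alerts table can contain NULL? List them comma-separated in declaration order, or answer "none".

timestamp, serial, type, alert_id, name

- timestamp: CHECK does not forbid NULL (a CHECK constraint passes when its expression is NULL) → nullable.
- value: declared NOT NULL → not nullable.
- unit: part of the PRIMARY KEY, which implies NOT NULL → not nullable.
- serial: CHECK does not forbid NULL (a CHECK constraint passes when its expression is NULL) → nullable.
- type: CHECK does not forbid NULL (a CHECK constraint passes when its expression is NULL) → nullable.
- alert_id: CHECK does not forbid NULL (a CHECK constraint passes when its expression is NULL) → nullable.
- mac: declared NOT NULL → not nullable.
- name: CHECK does not forbid NULL (a CHECK constraint passes when its expression is NULL) → nullable.
- rssi: declared NOT NULL → not nullable.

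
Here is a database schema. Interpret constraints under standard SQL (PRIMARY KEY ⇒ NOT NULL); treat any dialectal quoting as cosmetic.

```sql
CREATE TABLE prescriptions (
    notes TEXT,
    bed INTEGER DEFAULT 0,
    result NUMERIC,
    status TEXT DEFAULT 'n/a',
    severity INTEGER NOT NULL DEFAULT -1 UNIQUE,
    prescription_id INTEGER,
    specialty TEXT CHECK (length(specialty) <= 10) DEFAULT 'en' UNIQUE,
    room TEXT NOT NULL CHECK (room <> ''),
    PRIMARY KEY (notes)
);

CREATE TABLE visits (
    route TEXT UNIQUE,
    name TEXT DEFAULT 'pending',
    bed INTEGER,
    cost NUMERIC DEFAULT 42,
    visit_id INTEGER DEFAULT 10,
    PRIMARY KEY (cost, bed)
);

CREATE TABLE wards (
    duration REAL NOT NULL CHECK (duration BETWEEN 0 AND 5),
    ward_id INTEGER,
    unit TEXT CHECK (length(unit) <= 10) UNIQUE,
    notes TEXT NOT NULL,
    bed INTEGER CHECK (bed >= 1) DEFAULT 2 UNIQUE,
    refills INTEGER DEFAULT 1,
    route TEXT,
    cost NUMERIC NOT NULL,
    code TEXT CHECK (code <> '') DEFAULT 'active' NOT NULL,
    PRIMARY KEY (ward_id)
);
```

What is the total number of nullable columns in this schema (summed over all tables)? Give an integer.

prescriptions: 5 nullable (bed, result, status, prescription_id, specialty — PK (notes) and explicit NOT NULL columns excluded).
visits: 3 nullable (route, name, visit_id — PK (cost, bed) and explicit NOT NULL columns excluded).
wards: 4 nullable (unit, bed, refills, route — PK (ward_id) and explicit NOT NULL columns excluded).
Total: 5 + 3 + 4 = 12.

12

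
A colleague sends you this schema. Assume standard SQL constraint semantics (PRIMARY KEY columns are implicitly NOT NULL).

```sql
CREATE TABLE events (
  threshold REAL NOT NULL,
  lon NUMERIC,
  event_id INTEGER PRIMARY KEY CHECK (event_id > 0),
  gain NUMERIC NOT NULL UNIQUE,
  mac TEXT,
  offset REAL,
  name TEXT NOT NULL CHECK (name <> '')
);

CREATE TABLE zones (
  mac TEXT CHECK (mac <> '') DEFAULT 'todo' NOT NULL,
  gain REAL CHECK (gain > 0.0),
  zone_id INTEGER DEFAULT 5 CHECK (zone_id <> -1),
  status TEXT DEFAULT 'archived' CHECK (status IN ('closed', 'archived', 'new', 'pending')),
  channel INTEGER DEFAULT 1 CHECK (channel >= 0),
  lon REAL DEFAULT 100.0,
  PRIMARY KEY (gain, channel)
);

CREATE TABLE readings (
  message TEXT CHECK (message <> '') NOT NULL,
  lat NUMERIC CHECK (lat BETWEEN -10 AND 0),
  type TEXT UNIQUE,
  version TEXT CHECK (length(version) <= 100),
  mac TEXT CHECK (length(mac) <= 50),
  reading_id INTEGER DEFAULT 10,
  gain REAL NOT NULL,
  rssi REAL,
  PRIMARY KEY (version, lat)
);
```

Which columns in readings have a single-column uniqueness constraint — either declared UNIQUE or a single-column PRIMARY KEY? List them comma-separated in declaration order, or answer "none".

type

- message: no UNIQUE or single-column PK constraint.
- lat: part of a composite PRIMARY KEY — only the tuple is unique, not this column on its own.
- type: declared UNIQUE → unique.
- version: part of a composite PRIMARY KEY — only the tuple is unique, not this column on its own.
- mac: no UNIQUE or single-column PK constraint.
- reading_id: no UNIQUE or single-column PK constraint.
- gain: no UNIQUE or single-column PK constraint.
- rssi: no UNIQUE or single-column PK constraint.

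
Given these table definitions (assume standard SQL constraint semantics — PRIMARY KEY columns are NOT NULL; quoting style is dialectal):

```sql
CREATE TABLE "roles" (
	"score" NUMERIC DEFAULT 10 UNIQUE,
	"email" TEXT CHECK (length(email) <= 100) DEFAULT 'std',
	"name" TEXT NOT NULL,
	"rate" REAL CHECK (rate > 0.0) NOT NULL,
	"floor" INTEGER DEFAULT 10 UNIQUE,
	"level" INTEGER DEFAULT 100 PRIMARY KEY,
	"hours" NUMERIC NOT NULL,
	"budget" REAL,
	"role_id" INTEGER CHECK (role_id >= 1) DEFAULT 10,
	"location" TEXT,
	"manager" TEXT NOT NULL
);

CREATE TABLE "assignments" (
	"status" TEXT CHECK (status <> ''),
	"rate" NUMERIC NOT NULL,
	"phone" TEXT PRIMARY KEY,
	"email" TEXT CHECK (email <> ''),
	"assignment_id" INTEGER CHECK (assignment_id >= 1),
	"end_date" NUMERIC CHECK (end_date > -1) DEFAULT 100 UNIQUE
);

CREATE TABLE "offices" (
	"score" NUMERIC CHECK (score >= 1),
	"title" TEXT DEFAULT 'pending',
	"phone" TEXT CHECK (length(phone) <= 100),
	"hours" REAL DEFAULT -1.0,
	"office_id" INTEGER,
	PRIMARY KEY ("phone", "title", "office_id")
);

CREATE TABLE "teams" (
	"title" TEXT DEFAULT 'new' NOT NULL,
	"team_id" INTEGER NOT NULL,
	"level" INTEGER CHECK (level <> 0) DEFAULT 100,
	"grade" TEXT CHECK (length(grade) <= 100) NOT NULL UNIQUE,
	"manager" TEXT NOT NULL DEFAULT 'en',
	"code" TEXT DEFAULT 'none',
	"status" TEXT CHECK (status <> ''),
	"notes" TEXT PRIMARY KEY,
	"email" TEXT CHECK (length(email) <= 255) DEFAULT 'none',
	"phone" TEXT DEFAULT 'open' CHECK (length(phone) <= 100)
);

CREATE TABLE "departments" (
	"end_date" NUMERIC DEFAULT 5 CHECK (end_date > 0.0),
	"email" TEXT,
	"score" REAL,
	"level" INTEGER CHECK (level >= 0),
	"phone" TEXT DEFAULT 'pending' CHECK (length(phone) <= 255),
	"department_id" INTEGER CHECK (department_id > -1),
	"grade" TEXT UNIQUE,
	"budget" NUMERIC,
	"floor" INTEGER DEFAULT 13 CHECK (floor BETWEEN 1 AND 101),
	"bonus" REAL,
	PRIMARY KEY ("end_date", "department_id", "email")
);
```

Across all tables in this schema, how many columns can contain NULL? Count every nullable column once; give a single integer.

24

roles: 6 nullable (score, email, floor, budget, role_id, location — PK (level) and explicit NOT NULL columns excluded).
assignments: 4 nullable (status, email, assignment_id, end_date — PK (phone) and explicit NOT NULL columns excluded).
offices: 2 nullable (score, hours — PK (phone, title, office_id) and explicit NOT NULL columns excluded).
teams: 5 nullable (level, code, status, email, phone — PK (notes) and explicit NOT NULL columns excluded).
departments: 7 nullable (score, level, phone, grade, budget, floor, bonus — PK (end_date, department_id, email) and explicit NOT NULL columns excluded).
Total: 6 + 4 + 2 + 5 + 7 = 24.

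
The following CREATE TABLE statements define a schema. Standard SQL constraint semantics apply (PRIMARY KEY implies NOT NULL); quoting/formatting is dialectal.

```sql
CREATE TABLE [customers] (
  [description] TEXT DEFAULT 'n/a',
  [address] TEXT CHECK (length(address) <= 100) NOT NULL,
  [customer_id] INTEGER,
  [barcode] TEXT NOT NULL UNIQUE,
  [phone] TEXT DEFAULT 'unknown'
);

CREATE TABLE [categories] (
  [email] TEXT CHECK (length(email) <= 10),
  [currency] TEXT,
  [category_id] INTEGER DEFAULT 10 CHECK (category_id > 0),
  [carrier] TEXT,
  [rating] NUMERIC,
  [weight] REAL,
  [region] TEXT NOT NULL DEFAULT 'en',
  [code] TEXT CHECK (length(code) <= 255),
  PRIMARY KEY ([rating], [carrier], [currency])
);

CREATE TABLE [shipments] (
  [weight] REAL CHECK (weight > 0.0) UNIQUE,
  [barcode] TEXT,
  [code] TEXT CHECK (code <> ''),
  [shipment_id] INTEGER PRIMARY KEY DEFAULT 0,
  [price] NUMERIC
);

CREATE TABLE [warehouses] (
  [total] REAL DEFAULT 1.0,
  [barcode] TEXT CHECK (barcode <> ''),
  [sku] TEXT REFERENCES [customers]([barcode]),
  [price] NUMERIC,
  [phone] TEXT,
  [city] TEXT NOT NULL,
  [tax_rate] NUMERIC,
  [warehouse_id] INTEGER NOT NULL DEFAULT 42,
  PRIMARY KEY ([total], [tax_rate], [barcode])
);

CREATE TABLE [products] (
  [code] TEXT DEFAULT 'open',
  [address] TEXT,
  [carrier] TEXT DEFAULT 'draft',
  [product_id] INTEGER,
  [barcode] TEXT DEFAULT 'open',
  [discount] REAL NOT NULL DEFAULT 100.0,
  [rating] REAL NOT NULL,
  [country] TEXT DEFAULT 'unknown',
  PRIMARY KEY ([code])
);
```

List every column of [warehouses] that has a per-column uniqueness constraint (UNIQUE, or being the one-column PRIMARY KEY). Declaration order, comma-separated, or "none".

- total: part of a composite PRIMARY KEY — only the tuple is unique, not this column on its own.
- barcode: part of a composite PRIMARY KEY — only the tuple is unique, not this column on its own.
- sku: no UNIQUE or single-column PK constraint.
- price: no UNIQUE or single-column PK constraint.
- phone: no UNIQUE or single-column PK constraint.
- city: no UNIQUE or single-column PK constraint.
- tax_rate: part of a composite PRIMARY KEY — only the tuple is unique, not this column on its own.
- warehouse_id: no UNIQUE or single-column PK constraint.

none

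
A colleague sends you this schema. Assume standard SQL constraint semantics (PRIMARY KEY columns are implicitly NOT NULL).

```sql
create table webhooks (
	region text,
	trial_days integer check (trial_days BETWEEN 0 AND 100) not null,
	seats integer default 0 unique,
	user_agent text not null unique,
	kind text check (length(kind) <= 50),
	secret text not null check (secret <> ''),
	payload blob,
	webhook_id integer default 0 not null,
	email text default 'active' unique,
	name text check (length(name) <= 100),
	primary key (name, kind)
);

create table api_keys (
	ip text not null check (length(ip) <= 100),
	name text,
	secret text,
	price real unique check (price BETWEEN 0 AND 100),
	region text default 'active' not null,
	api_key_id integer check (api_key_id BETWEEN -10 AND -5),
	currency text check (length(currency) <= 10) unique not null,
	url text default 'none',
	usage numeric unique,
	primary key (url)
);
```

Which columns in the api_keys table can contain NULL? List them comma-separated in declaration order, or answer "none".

- ip: declared NOT NULL → not nullable.
- name: no NOT NULL constraint applies → nullable.
- secret: no NOT NULL constraint applies → nullable.
- price: CHECK does not forbid NULL (a CHECK constraint passes when its expression is NULL) → nullable.
- region: declared NOT NULL → not nullable.
- api_key_id: CHECK does not forbid NULL (a CHECK constraint passes when its expression is NULL) → nullable.
- currency: declared NOT NULL → not nullable.
- url: part of the PRIMARY KEY, which implies NOT NULL → not nullable.
- usage: UNIQUE does not imply NOT NULL → nullable.

name, secret, price, api_key_id, usage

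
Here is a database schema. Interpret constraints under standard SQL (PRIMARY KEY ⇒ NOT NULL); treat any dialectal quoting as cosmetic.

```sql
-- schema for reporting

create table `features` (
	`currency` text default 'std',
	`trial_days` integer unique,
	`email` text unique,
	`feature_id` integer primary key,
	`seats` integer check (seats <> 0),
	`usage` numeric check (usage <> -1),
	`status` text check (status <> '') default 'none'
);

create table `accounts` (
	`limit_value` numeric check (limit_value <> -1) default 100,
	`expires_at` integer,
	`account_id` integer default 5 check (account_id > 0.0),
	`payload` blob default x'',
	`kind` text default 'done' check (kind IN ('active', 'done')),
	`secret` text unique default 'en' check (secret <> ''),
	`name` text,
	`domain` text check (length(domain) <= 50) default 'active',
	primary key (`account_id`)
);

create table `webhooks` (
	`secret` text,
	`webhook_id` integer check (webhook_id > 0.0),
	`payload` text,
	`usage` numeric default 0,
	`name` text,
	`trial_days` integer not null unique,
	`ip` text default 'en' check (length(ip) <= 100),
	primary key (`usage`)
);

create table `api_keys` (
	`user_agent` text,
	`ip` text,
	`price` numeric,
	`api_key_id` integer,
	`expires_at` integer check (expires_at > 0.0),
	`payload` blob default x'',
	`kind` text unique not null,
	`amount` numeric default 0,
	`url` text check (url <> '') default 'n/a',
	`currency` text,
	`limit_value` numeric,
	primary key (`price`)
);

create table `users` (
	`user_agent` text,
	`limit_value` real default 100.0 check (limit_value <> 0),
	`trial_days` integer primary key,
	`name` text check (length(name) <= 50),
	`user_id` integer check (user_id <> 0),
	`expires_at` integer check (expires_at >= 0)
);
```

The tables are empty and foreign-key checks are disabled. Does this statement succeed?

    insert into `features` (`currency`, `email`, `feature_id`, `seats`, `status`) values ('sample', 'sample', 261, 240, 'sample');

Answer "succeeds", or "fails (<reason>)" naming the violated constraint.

NOT NULL columns: feature_id is supplied.
CHECK constraints: 240 satisfies (seats <> 0); 'sample' satisfies (status <> '').
No constraint is violated.

succeeds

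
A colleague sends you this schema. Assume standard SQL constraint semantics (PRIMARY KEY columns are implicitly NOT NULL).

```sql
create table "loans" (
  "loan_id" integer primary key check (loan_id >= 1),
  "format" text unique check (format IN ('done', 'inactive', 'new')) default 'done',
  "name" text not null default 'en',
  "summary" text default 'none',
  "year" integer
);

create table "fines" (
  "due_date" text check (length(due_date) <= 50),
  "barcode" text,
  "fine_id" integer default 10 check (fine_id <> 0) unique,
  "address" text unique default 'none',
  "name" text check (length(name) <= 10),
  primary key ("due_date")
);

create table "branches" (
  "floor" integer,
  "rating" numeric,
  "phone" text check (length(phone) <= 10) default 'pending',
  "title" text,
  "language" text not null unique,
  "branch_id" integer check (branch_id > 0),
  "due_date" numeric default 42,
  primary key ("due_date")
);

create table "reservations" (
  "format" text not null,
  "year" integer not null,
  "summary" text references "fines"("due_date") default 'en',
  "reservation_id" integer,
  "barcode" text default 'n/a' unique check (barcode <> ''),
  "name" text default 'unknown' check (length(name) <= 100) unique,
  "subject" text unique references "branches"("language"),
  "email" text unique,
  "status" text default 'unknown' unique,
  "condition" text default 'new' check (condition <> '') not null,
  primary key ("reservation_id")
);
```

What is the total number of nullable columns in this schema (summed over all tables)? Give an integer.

loans: 3 nullable (format, summary, year — PK (loan_id) and explicit NOT NULL columns excluded).
fines: 4 nullable (barcode, fine_id, address, name — PK (due_date) and explicit NOT NULL columns excluded).
branches: 5 nullable (floor, rating, phone, title, branch_id — PK (due_date) and explicit NOT NULL columns excluded).
reservations: 6 nullable (summary, barcode, name, subject, email, status — PK (reservation_id) and explicit NOT NULL columns excluded).
Total: 3 + 4 + 5 + 6 = 18.

18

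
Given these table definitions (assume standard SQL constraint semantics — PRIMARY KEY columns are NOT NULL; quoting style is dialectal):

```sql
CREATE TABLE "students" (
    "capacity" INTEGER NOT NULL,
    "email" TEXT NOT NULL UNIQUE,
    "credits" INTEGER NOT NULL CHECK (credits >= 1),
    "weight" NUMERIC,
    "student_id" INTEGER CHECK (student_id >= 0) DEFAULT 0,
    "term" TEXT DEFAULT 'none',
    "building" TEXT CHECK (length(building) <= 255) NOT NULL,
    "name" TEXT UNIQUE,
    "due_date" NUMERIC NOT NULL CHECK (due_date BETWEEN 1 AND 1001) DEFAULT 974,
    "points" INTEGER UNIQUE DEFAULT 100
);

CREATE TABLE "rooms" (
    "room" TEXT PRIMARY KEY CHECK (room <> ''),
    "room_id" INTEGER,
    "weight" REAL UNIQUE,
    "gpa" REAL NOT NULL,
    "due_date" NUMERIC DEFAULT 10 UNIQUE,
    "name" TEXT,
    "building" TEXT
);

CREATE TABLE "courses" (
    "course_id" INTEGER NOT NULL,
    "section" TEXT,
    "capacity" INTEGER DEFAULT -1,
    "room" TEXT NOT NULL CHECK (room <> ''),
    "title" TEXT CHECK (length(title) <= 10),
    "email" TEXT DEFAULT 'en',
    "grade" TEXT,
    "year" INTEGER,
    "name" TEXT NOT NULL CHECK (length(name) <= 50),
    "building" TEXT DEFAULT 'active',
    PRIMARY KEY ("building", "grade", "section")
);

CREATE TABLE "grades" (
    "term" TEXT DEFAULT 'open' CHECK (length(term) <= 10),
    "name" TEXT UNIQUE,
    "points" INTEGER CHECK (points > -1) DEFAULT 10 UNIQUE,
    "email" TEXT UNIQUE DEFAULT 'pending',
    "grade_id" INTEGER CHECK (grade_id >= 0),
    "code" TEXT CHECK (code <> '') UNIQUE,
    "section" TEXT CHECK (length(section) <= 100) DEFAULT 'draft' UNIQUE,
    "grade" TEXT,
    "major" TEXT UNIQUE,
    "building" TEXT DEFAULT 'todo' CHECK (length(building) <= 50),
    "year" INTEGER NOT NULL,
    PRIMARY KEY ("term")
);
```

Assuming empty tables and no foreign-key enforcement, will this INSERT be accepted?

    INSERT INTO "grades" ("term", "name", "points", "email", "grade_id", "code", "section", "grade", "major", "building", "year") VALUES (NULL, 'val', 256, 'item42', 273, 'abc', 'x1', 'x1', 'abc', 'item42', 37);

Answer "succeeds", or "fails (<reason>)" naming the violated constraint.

term is explicitly set to NULL, but term is part of the PRIMARY KEY (implied NOT NULL).

fails (NOT NULL on term)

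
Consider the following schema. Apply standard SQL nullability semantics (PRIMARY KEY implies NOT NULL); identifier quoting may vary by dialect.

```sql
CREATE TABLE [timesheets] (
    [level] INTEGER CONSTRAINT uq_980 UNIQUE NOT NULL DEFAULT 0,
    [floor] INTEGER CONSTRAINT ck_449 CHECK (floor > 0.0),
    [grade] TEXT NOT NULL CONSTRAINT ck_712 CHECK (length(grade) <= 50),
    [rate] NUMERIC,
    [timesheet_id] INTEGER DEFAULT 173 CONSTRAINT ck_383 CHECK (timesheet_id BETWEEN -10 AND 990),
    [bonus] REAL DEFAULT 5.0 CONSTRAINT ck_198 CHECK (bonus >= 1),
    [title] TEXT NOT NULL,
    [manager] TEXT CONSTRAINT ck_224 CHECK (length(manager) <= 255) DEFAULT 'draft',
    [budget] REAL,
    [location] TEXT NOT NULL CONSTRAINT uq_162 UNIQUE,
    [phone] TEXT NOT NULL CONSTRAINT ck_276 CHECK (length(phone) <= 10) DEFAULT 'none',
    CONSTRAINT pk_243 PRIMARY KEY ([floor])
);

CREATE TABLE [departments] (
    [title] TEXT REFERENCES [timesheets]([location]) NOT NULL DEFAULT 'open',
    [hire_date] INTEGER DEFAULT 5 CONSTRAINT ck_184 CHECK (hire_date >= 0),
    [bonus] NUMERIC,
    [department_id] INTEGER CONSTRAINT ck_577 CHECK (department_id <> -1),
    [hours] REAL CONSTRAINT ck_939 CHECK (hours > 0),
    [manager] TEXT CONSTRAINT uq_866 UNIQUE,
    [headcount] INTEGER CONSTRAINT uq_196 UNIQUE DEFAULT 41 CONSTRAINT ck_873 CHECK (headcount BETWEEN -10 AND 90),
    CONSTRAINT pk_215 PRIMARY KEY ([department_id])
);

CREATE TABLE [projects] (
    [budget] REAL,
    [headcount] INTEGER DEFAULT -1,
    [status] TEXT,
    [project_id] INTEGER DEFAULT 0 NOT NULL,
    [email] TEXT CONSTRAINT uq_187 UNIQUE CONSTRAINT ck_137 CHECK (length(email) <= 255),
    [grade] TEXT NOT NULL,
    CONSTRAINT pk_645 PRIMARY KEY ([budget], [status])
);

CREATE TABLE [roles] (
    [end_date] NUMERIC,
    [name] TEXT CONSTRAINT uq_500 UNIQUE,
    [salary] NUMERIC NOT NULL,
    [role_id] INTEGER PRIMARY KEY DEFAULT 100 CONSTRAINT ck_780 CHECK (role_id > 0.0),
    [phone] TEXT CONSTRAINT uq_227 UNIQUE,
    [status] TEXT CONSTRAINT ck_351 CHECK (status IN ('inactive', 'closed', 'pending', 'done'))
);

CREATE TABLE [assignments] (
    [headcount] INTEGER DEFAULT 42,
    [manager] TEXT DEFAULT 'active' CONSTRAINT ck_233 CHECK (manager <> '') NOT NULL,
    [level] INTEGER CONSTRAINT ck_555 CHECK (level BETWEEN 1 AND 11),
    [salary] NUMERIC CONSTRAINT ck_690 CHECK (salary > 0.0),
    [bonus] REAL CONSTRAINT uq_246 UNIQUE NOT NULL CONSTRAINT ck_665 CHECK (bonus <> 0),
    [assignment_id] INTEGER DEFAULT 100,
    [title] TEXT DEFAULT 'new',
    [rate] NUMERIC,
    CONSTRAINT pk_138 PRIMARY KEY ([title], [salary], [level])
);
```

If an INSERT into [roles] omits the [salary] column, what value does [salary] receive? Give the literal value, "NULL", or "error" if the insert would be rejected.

error

salary has no DEFAULT clause.
Omitting it would insert NULL, but it is declared NOT NULL, so the INSERT fails.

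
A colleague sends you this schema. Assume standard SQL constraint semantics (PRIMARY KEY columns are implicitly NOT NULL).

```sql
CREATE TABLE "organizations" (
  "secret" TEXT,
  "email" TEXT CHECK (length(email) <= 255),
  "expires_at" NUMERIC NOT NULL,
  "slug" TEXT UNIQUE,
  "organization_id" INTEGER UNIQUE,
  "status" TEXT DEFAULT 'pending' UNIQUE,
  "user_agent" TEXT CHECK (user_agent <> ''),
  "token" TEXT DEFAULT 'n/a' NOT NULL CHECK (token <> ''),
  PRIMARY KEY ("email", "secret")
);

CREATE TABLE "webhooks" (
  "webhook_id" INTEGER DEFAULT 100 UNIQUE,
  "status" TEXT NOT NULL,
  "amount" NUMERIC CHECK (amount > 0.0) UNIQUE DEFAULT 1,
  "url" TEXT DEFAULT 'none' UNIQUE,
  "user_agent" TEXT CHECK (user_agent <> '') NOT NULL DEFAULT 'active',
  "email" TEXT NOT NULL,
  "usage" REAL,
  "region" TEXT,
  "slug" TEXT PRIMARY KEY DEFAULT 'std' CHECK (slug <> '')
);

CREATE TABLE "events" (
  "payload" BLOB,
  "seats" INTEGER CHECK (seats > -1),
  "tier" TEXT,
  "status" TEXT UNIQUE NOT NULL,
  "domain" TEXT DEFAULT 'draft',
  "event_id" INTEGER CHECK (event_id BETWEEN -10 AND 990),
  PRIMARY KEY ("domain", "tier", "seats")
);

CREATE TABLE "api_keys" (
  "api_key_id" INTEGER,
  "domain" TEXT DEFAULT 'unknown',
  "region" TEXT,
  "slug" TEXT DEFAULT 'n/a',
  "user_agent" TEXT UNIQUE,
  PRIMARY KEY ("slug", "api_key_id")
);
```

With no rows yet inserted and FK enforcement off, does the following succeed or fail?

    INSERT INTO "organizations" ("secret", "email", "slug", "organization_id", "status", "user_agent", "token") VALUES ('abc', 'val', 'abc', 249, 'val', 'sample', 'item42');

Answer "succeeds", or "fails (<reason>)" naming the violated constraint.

fails (NOT NULL on expires_at)

expires_at is omitted from the column list and has no DEFAULT, so it would receive NULL.
But expires_at is declared NOT NULL.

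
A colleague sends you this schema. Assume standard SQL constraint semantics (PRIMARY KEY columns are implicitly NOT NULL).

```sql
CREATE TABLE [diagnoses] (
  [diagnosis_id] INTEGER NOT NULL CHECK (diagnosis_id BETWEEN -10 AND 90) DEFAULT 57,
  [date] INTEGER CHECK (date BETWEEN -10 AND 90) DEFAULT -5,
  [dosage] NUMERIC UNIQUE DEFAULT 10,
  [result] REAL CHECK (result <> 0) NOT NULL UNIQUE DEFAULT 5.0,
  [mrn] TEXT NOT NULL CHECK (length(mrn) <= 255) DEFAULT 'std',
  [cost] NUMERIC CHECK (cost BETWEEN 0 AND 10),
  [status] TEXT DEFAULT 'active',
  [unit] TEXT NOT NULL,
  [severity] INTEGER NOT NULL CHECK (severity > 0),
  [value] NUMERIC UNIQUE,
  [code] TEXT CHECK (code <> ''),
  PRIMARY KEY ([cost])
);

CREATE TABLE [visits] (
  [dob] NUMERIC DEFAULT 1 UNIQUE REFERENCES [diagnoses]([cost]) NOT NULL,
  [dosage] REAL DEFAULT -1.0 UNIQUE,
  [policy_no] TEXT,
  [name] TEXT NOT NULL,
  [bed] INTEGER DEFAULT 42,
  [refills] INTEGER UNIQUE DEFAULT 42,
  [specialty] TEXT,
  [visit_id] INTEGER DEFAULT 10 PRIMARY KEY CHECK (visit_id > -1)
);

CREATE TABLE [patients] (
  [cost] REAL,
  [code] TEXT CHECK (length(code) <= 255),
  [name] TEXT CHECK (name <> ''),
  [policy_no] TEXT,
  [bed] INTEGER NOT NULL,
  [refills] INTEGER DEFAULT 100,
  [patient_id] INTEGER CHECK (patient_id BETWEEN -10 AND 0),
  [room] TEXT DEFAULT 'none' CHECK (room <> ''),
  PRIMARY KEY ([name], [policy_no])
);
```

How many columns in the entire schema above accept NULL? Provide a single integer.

15

diagnoses: 5 nullable (date, dosage, status, value, code — PK (cost) and explicit NOT NULL columns excluded).
visits: 5 nullable (dosage, policy_no, bed, refills, specialty — PK (visit_id) and explicit NOT NULL columns excluded).
patients: 5 nullable (cost, code, refills, patient_id, room — PK (name, policy_no) and explicit NOT NULL columns excluded).
Total: 5 + 5 + 5 = 15.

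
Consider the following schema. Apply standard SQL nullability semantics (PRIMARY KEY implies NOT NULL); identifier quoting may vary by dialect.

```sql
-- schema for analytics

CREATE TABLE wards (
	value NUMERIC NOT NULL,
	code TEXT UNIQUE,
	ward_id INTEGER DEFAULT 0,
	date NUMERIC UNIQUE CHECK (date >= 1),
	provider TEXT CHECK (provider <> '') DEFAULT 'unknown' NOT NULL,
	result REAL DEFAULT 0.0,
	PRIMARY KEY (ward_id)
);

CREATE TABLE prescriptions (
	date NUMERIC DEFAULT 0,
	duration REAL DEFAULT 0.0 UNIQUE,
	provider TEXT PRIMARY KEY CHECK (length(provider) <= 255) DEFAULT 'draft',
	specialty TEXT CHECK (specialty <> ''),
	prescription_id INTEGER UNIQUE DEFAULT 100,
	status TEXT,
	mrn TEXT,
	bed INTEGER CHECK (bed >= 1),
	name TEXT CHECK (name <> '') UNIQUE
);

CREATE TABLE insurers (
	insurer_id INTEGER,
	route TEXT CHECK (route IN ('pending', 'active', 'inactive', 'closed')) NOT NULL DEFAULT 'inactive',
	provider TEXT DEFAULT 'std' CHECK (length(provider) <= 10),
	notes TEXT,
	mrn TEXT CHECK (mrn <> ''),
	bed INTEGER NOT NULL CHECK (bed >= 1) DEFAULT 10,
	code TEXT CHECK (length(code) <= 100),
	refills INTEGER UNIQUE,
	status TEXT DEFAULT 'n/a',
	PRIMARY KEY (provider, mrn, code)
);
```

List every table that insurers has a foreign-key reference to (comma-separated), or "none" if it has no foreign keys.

none

No column in insurers has a REFERENCES clause.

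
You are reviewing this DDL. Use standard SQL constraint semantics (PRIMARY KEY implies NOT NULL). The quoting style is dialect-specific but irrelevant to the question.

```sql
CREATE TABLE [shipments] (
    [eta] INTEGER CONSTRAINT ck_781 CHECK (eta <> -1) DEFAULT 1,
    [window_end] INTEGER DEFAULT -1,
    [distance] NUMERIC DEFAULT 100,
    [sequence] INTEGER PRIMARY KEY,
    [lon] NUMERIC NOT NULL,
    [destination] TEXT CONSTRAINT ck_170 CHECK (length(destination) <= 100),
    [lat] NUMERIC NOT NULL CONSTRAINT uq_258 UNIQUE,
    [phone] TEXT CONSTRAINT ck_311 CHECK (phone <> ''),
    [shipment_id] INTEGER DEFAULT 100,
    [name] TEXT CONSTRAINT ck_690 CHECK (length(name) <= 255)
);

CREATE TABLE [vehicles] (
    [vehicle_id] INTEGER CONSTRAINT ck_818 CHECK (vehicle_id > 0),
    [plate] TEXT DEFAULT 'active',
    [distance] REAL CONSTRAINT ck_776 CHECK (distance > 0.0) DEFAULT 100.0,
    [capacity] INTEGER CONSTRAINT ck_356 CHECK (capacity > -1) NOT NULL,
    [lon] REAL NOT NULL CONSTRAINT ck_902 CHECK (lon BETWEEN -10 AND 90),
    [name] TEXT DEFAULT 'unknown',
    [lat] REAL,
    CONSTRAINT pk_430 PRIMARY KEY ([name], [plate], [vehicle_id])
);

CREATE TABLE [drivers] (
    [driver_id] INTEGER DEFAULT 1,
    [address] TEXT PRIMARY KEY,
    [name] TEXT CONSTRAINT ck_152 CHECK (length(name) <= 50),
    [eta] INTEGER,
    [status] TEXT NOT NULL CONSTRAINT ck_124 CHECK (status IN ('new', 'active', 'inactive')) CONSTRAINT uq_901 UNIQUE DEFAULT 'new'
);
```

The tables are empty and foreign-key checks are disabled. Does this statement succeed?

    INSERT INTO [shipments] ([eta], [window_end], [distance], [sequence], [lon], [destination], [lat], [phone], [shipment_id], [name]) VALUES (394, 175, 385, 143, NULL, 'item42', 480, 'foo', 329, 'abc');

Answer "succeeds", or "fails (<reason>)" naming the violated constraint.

lon is explicitly set to NULL, but lon is declared NOT NULL.

fails (NOT NULL on lon)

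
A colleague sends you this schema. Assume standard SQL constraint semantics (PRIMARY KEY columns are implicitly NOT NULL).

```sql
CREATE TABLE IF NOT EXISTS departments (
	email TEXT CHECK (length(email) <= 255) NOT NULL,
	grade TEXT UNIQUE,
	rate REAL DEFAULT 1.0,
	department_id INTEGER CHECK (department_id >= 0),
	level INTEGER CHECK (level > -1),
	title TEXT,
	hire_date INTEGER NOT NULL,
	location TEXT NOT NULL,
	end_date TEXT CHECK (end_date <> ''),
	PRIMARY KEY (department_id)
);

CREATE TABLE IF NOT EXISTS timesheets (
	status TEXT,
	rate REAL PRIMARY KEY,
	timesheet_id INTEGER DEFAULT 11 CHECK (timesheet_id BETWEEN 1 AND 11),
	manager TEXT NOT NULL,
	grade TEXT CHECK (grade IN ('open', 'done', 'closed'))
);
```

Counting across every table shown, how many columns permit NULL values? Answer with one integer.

departments: 5 nullable (grade, rate, level, title, end_date — PK (department_id) and explicit NOT NULL columns excluded).
timesheets: 3 nullable (status, timesheet_id, grade — PK (rate) and explicit NOT NULL columns excluded).
Total: 5 + 3 = 8.

8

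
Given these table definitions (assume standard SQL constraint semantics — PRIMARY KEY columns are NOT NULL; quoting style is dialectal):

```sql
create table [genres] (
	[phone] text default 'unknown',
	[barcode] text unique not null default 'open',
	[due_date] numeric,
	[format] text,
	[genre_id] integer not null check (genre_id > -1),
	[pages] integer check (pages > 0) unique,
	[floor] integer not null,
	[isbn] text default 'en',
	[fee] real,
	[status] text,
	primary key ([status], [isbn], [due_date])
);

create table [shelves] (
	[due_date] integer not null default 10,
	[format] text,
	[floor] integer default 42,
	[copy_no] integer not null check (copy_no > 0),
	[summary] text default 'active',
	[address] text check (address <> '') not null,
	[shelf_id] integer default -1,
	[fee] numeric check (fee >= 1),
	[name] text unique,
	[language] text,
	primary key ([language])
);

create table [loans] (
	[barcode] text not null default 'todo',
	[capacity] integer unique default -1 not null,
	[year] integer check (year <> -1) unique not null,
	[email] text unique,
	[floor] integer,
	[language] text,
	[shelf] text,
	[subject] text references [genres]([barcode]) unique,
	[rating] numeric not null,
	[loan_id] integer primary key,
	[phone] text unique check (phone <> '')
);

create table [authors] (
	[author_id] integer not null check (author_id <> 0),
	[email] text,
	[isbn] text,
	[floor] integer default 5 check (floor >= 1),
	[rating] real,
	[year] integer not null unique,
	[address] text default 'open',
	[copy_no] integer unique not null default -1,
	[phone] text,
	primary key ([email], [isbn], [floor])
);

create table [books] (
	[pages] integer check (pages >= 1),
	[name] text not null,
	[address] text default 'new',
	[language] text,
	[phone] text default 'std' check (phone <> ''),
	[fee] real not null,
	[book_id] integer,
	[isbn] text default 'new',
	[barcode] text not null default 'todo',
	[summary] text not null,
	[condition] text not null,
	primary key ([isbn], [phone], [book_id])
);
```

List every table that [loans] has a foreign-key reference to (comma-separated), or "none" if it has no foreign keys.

- subject REFERENCES genres(barcode).

genres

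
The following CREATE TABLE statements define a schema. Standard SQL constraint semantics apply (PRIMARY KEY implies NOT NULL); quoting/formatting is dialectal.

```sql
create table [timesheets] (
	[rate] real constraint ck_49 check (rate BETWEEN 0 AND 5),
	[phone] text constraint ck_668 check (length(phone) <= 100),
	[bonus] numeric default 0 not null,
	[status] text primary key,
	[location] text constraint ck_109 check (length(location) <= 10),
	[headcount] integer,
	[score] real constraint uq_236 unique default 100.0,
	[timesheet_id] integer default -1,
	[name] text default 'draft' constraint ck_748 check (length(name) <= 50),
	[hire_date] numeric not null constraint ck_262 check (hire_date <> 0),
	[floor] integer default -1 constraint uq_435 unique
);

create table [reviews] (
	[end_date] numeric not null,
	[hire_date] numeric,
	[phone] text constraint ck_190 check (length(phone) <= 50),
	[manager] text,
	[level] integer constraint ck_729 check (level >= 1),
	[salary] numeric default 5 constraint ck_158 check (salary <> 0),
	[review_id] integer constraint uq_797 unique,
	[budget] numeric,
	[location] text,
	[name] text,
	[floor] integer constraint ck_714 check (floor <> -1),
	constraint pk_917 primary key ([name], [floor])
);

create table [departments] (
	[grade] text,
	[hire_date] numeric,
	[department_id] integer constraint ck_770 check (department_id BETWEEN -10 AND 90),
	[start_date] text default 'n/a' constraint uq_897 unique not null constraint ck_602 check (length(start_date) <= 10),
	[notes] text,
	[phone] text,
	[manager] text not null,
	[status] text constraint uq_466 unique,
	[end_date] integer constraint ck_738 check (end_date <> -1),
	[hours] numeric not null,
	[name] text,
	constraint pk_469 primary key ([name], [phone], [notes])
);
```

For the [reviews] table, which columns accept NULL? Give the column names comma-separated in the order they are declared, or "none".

- end_date: declared NOT NULL → not nullable.
- hire_date: no NOT NULL constraint applies → nullable.
- phone: CHECK does not forbid NULL (a CHECK constraint passes when its expression is NULL) → nullable.
- manager: no NOT NULL constraint applies → nullable.
- level: CHECK does not forbid NULL (a CHECK constraint passes when its expression is NULL) → nullable.
- salary: CHECK does not forbid NULL (a CHECK constraint passes when its expression is NULL) → nullable.
- review_id: UNIQUE does not imply NOT NULL → nullable.
- budget: no NOT NULL constraint applies → nullable.
- location: no NOT NULL constraint applies → nullable.
- name: part of the PRIMARY KEY, which implies NOT NULL → not nullable.
- floor: part of the PRIMARY KEY, which implies NOT NULL → not nullable.

hire_date, phone, manager, level, salary, review_id, budget, location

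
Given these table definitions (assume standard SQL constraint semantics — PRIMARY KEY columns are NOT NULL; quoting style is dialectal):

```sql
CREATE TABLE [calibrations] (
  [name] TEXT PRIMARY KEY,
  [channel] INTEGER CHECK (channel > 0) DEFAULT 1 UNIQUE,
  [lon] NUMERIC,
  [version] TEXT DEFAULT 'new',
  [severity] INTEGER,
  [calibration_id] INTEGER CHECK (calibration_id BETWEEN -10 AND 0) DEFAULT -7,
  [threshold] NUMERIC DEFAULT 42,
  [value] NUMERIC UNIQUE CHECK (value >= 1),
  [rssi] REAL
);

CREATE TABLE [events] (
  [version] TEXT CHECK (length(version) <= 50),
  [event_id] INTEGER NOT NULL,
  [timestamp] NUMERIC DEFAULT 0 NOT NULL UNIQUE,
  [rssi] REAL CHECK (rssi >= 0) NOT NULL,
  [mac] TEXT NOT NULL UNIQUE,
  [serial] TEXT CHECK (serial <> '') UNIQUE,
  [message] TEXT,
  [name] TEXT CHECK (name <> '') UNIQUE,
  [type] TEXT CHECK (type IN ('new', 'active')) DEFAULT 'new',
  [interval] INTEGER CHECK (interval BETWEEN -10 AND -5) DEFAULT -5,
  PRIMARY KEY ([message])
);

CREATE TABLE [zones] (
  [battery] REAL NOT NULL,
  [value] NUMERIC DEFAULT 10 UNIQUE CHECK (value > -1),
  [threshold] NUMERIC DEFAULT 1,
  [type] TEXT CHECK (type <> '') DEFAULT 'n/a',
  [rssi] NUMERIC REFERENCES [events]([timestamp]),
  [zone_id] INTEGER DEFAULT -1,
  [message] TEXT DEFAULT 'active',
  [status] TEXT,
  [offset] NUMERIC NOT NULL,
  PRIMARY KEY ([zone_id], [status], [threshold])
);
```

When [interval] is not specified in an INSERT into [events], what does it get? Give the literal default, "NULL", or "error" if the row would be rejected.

interval has an explicit DEFAULT -5.
When the column is omitted from an INSERT, that default is used.

-5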